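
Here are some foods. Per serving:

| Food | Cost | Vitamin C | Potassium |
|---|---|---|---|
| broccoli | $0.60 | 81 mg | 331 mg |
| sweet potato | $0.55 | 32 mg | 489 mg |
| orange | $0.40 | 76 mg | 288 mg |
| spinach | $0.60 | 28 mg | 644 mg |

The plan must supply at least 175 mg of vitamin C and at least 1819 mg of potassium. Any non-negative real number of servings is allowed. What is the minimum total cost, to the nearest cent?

$1.89

broccoli only: max(175/81, 1819/331) = 5.495 servings → $3.30.
sweet potato only: max(175/32, 1819/489) = 5.469 servings → $3.01.
orange only: max(175/76, 1819/288) = 6.316 servings → $2.53.
spinach only: max(175/28, 1819/644) = 6.25 servings → $3.75.
broccoli + sweet potato with both tight: 0.9431 servings and 3.081 servings → $2.26.
broccoli + orange with both targets exact would need a negative amount; discard.
broccoli + spinach with both tight: 1.44 servings and 2.084 servings → $2.11.
sweet potato + orange with both tight: 3.143 servings and 0.9792 servings → $2.12.
sweet potato + spinach with both targets exact would need a negative amount; discard.
orange + spinach with both tight: 1.511 servings and 2.149 servings → $1.89.
The minimum over all feasible corners is $1.89.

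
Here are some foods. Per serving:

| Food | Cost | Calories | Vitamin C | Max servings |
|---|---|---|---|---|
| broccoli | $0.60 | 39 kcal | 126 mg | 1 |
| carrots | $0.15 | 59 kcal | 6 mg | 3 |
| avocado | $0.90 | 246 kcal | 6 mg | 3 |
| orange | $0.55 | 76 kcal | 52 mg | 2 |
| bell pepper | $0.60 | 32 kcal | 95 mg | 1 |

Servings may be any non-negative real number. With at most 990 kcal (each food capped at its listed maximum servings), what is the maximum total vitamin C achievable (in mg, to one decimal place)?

357.4 mg

Vitamin C per kcal: broccoli 3.231, bell pepper 2.969, orange 0.6842, carrots 0.1017, avocado 0.02439.
Take 1 serving of broccoli: uses 39 kcal, +126.0 mg vitamin C (running total 126.0 mg).
Take 1 serving of bell pepper: uses 32 kcal, +95.0 mg vitamin C (running total 221.0 mg).
Take 2 servings of orange: uses 152 kcal, +104.0 mg vitamin C (running total 325.0 mg).
Take 3 servings of carrots: uses 177 kcal, +18.0 mg vitamin C (running total 343.0 mg).
Take 2.398 servings of avocado: uses 590 kcal, +14.4 mg vitamin C (running total 357.4 mg).
Filling greedily by vitamin C-per-kcal is optimal for one linear limit, giving 357.4 mg.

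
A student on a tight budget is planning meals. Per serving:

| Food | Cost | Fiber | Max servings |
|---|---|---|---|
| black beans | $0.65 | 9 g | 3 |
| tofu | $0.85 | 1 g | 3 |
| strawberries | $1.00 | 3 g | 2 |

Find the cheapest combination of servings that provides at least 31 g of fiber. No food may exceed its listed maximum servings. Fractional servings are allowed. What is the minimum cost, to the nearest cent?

$3.28

Cost per g of fiber: black beans $0.0722, strawberries $0.3333, tofu $0.8500.
Take 3 servings of black beans: +27.0 g fiber for $1.95 (total $1.95, still need 4.0 g).
Take 1.333 servings of strawberries: +4.0 g fiber for $1.33 (total $3.28, still need 0.0 g).
Filling from the cheapest source first is optimal under one linear minimum: $3.28.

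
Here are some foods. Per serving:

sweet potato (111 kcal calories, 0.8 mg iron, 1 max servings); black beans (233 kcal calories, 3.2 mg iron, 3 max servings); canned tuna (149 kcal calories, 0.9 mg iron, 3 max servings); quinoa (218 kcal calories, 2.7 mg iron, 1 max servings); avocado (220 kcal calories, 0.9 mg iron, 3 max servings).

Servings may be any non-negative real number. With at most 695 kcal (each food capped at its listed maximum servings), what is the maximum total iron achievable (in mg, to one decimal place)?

9.5 mg

Iron per kcal: black beans 0.01373, quinoa 0.01239, sweet potato 0.007207, canned tuna 0.00604, avocado 0.004091.
Take 2.983 servings of black beans: uses 695 kcal, +9.5 mg iron (running total 9.5 mg).
Greedy by best ratio exhausts the calories allowance optimally: 9.5 mg.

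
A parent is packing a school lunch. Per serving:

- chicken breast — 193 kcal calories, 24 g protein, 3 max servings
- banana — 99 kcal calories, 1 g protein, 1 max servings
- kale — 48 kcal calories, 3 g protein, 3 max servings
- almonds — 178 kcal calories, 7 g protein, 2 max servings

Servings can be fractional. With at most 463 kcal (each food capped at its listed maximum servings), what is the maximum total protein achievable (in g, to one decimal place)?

Protein per kcal: chicken breast 0.1244, kale 0.0625, almonds 0.03933, banana 0.0101.
Take 2.399 servings of chicken breast: uses 463 kcal, +57.6 g protein (running total 57.6 g).
Greedy by best ratio exhausts the calories allowance optimally: 57.6 g.

57.6 g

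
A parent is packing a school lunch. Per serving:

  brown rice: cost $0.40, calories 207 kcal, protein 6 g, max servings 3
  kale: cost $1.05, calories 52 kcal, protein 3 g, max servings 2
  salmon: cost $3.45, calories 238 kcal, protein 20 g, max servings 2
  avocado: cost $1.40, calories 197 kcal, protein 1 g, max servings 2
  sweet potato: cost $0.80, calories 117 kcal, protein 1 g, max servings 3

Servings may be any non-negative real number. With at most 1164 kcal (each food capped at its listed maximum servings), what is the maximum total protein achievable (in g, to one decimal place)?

62.9 g

Protein per kcal: salmon 0.08403, kale 0.05769, brown rice 0.02899, sweet potato 0.008547, avocado 0.005076.
Take 2 servings of salmon: uses 476 kcal, +40.0 g protein (running total 40.0 g).
Take 2 servings of kale: uses 104 kcal, +6.0 g protein (running total 46.0 g).
Take 2.821 servings of brown rice: uses 584 kcal, +16.9 g protein (running total 62.9 g).
Filling greedily by protein-per-kcal is optimal for one linear limit, giving 62.9 g.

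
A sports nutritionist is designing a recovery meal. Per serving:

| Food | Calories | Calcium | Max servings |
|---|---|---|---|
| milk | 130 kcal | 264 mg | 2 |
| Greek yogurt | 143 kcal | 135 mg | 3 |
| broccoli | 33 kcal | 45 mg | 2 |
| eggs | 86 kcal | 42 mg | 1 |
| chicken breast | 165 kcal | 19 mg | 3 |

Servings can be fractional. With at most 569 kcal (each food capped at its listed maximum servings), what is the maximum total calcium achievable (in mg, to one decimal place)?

847.4 mg

Calcium per kcal: milk 2.031, broccoli 1.364, Greek yogurt 0.9441, eggs 0.4884, chicken breast 0.1152.
Take 2 servings of milk: uses 260 kcal, +528.0 mg calcium (running total 528.0 mg).
Take 2 servings of broccoli: uses 66 kcal, +90.0 mg calcium (running total 618.0 mg).
Take 1.699 servings of Greek yogurt: uses 243 kcal, +229.4 mg calcium (running total 847.4 mg).
Greedy by best ratio exhausts the calories allowance optimally: 847.4 mg.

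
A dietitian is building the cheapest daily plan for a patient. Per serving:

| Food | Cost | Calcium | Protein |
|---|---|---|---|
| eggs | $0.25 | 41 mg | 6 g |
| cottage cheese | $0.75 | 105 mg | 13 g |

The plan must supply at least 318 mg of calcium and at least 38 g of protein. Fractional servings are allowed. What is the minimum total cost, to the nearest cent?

At the optimum either one food covers both requirements or two foods hit both targets exactly; no other combination can be cheaper.
eggs only: max(318/41, 38/6) = 7.756 servings → $1.94.
cottage cheese only: max(318/105, 38/13) = 3.029 servings → $2.27.
eggs + cottage cheese: intersection lies outside the first quadrant.
The minimum over all feasible corners is $1.94.

$1.94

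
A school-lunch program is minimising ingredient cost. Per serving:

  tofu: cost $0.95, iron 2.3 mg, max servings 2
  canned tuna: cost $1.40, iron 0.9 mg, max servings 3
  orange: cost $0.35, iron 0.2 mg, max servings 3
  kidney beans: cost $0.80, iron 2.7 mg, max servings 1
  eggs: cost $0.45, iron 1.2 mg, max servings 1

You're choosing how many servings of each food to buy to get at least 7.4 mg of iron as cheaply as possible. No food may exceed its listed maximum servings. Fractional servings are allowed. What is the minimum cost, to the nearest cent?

$2.70

Cost per mg of iron: kidney beans $0.2963, eggs $0.3750, tofu $0.4130, canned tuna $1.5556, orange $1.7500.
Take 1 serving of kidney beans: +2.7 mg iron for $0.80 (total $0.80, still need 4.7 mg).
Take 1 serving of eggs: +1.2 mg iron for $0.45 (total $1.25, still need 3.5 mg).
Take 1.522 servings of tofu: +3.5 mg iron for $1.45 (total $2.70, still need 0.0 mg).
Filling from the cheapest source first is optimal under one linear minimum: $2.70.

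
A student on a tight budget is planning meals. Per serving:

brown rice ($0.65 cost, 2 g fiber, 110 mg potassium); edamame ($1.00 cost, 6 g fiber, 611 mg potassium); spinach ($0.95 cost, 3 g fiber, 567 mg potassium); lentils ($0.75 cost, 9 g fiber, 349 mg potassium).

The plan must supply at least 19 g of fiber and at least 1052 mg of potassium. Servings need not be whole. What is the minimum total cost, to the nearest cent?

$2.00

With two linear requirements the optimum uses one or two foods; enumerate the corners.
brown rice only: max(19/2, 1052/110) = 9.564 servings → $6.22.
edamame only: max(19/6, 1052/611) = 3.167 servings → $3.17.
spinach only: max(19/3, 1052/567) = 6.333 servings → $6.02.
lentils only: max(19/9, 1052/349) = 3.014 servings → $2.26.
brown rice + edamame with both tight: 9.425 servings and 0.02491 servings → $6.15.
brown rice + spinach with both tight: 9.474 servings and 0.01741 servings → $6.17.
brown rice + lentils: the both-tight solution has a negative serving — not a feasible corner.
edamame + spinach: the both-tight solution has a negative serving — not a feasible corner.
edamame + lentils with both tight: 0.8332 servings and 1.556 servings → $2.00.
spinach + lentils with both tight: 0.6995 servings and 1.878 servings → $2.07.
The minimum over all feasible corners is $2.00.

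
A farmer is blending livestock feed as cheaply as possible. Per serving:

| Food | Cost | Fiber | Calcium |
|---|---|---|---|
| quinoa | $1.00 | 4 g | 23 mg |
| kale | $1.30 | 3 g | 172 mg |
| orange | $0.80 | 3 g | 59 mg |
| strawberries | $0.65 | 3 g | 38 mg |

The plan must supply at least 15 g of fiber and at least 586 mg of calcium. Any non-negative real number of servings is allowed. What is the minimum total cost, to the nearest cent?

quinoa only: max(15/4, 586/23) = 25.48 servings → $25.48.
kale only: max(15/3, 586/172) = 5 servings → $6.50.
orange only: max(15/3, 586/59) = 9.932 servings → $7.95.
strawberries only: max(15/3, 586/38) = 15.42 servings → $10.02.
quinoa + kale with both tight: 1.328 servings and 3.229 servings → $5.53.
quinoa + orange: the both-tight solution has a negative serving — not a feasible corner.
quinoa + strawberries: the both-tight solution has a negative serving — not a feasible corner.
kale + orange with both tight: 2.575 servings and 2.425 servings → $5.29.
kale + strawberries with both tight: 2.955 servings and 2.045 servings → $5.17.
orange + strawberries: the both-tight solution has a negative serving — not a feasible corner.
The minimum over all feasible corners is $5.17.

$5.17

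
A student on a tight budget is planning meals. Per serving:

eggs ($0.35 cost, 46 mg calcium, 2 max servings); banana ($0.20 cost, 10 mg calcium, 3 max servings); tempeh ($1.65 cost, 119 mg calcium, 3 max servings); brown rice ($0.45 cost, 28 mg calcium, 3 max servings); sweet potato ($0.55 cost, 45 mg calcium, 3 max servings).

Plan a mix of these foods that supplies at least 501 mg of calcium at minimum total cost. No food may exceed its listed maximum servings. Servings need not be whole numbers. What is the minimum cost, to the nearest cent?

$6.15

Cost per mg of calcium: eggs $0.0076, sweet potato $0.0122, tempeh $0.0139, brown rice $0.0161, banana $0.0200.
Take 2 servings of eggs: +92.0 mg calcium for $0.70 (total $0.70, still need 409.0 mg).
Take 3 servings of sweet potato: +135.0 mg calcium for $1.65 (total $2.35, still need 274.0 mg).
Take 2.303 servings of tempeh: +274.0 mg calcium for $3.80 (total $6.15, still need 0.0 mg).
Filling from the cheapest source first is optimal under one linear minimum: $6.15.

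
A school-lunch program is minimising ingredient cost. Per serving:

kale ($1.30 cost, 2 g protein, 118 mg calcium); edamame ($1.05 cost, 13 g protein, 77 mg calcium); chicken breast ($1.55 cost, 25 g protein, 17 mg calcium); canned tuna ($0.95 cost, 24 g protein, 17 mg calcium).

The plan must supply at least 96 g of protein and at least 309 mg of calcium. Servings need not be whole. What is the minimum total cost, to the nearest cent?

$5.70

Check every corner: each single food scaled to meet both minima, and each pair solved so both constraints bind.
kale only: max(96/2, 309/118) = 48 servings → $62.40.
edamame only: max(96/13, 309/77) = 7.385 servings → $7.75.
chicken breast only: max(96/25, 309/17) = 18.18 servings → $28.17.
canned tuna only: max(96/24, 309/17) = 18.18 servings → $17.27.
kale + edamame: intersection lies outside the first quadrant.
kale + chicken breast with both tight: 2.09 servings and 3.673 servings → $8.41.
kale + canned tuna with both tight: 2.067 servings and 3.828 servings → $6.32.
edamame + chicken breast with both tight: 3.576 servings and 1.981 servings → $6.82.
edamame + canned tuna with both tight: 3.555 servings and 2.074 servings → $5.70.
chicken breast + canned tuna: intersection lies outside the first quadrant.
Cheapest feasible corner: $5.70.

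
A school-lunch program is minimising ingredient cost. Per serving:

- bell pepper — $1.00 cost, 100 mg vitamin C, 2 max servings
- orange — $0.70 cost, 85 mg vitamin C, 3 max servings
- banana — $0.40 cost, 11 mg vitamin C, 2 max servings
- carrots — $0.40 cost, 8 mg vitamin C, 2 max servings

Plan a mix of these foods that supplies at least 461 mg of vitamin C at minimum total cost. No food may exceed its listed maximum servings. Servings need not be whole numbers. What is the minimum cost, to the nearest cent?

Cost per mg of vitamin C: orange $0.0082, bell pepper $0.0100, banana $0.0364, carrots $0.0500.
Take 3 servings of orange: +255.0 mg vitamin C for $2.10 (total $2.10, still need 206.0 mg).
Take 2 servings of bell pepper: +200.0 mg vitamin C for $2.00 (total $4.10, still need 6.0 mg).
Take 0.5455 servings of banana: +6.0 mg vitamin C for $0.22 (total $4.32, still need 0.0 mg).
Filling from the cheapest source first is optimal under one linear minimum: $4.32.

$4.32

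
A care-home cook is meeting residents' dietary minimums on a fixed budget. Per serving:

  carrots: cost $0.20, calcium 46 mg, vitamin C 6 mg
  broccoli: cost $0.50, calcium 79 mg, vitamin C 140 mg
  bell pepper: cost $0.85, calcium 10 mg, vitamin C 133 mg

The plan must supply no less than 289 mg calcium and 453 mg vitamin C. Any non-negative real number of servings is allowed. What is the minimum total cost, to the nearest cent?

Two binding constraints pin down two serving amounts, so the optimal mix uses at most two foods. The candidates are each food alone (scaled to the tighter of calcium/vitamin C) and each pair with both constraints tight.
carrots only: max(289/46, 453/6) = 75.5 servings → $15.10.
broccoli only: max(289/79, 453/140) = 3.658 servings → $1.83.
bell pepper only: max(289/10, 453/133) = 28.9 servings → $24.57.
carrots + broccoli with both tight: 0.7833 servings and 3.202 servings → $1.76.
carrots + bell pepper with both tight: 5.597 servings and 3.154 servings → $3.80.
broccoli + bell pepper: intersection lies outside the first quadrant.
The minimum over all feasible corners is $1.76.

$1.76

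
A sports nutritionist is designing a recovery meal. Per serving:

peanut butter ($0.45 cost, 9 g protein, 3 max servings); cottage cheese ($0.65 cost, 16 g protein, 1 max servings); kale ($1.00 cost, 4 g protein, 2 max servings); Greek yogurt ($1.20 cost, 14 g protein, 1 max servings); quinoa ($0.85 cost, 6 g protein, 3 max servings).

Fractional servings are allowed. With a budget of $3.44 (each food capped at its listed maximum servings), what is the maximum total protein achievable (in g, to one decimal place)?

Protein per dollar: cottage cheese 24.62, peanut butter 20, Greek yogurt 11.67, quinoa 7.059, kale 4.
Take 1 serving of cottage cheese: spends $0.65, +16.0 g protein (running total 16.0 g).
Take 3 servings of peanut butter: spends $1.35, +27.0 g protein (running total 43.0 g).
Take 1 serving of Greek yogurt: spends $1.20, +14.0 g protein (running total 57.0 g).
Take 0.2824 servings of quinoa: spends $0.24, +1.7 g protein (running total 58.7 g).
Filling greedily by protein-per-dollar is optimal for one linear limit, giving 58.7 g.

58.7 g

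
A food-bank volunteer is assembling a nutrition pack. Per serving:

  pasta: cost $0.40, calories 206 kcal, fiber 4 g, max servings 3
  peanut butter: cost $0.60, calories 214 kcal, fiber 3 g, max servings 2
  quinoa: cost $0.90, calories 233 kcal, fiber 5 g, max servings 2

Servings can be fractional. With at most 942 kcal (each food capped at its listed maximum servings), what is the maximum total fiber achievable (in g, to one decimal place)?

19.2 g

Fiber per kcal: quinoa 0.02146, pasta 0.01942, peanut butter 0.01402.
Take 2 servings of quinoa: uses 466 kcal, +10.0 g fiber (running total 10.0 g).
Take 2.311 servings of pasta: uses 476 kcal, +9.2 g fiber (running total 19.2 g).
Greedy by best ratio exhausts the calories allowance optimally: 19.2 g.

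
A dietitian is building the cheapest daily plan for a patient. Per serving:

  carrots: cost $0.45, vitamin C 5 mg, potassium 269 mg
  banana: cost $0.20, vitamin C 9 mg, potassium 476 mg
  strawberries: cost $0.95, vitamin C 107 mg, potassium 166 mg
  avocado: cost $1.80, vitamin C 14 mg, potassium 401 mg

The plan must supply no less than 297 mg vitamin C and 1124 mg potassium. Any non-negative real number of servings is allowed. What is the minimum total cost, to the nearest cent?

Compare the cost at each extreme point of the feasible region.
carrots only: max(297/5, 1124/269) = 59.4 servings → $26.73.
banana only: max(297/9, 1124/476) = 33 servings → $6.60.
strawberries only: max(297/107, 1124/166) = 6.771 servings → $6.43.
avocado only: max(297/14, 1124/401) = 21.21 servings → $38.19.
carrots + banana: intersection lies outside the first quadrant.
carrots + strawberries with both tight: 2.539 servings and 2.657 servings → $3.67.
carrots + avocado: the both-tight solution has a negative serving — not a feasible corner.
banana + strawberries with both tight: 1.435 servings and 2.655 servings → $2.81.
banana + avocado with both targets exact would need a negative amount; discard.
strawberries + avocado with both tight: 2.547 servings and 1.749 servings → $5.57.
Cheapest feasible corner: $2.81.

$2.81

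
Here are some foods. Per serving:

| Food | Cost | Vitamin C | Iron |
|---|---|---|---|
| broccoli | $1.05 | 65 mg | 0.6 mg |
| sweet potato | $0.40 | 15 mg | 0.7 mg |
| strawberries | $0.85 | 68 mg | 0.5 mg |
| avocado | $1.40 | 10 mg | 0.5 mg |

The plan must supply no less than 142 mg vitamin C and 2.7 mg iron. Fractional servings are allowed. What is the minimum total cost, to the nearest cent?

$2.37

For a min-cost LP with two ≥-constraints, a basic feasible solution has at most two positive variables.
broccoli only: max(142/65, 2.7/0.6) = 4.5 servings → $4.72.
sweet potato only: max(142/15, 2.7/0.7) = 9.467 servings → $3.79.
strawberries only: max(142/68, 2.7/0.5) = 5.4 servings → $4.59.
avocado only: max(142/10, 2.7/0.5) = 14.2 servings → $19.88.
broccoli + sweet potato with both tight: 1.614 servings and 2.474 servings → $2.68.
broccoli + strawberries with both targets exact would need a negative amount; discard.
broccoli + avocado with both tight: 1.66 servings and 3.408 servings → $6.51.
sweet potato + strawberries with both tight: 2.808 servings and 1.469 servings → $2.37.
sweet potato + avocado with both targets exact would need a negative amount; discard.
strawberries + avocado with both tight: 1.517 servings and 3.883 servings → $6.73.
Cheapest feasible corner: $2.37.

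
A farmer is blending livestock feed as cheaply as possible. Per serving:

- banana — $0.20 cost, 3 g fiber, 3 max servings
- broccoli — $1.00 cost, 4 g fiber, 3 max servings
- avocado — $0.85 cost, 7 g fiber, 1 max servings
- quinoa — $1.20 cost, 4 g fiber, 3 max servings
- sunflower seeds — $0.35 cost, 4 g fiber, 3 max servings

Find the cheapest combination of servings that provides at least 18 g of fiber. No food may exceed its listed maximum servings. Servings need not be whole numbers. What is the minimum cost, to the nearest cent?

$1.39

Cost per g of fiber: banana $0.0667, sunflower seeds $0.0875, avocado $0.1214, broccoli $0.2500, quinoa $0.3000.
Take 3 servings of banana: +9.0 g fiber for $0.60 (total $0.60, still need 9.0 g).
Take 2.25 servings of sunflower seeds: +9.0 g fiber for $0.79 (total $1.39, still need 0.0 g).
Greedy by cheapest-per-g is optimal for a single linear constraint, so the minimum cost is $1.39.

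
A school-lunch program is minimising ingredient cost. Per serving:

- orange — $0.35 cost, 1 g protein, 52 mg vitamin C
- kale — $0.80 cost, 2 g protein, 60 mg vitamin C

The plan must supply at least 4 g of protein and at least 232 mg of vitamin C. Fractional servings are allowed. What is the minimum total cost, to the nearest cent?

orange only: max(4/1, 232/52) = 4.462 servings → $1.56.
kale only: max(4/2, 232/60) = 3.867 servings → $3.09.
orange + kale: intersection lies outside the first quadrant.
Cheapest feasible corner: $1.56.

$1.56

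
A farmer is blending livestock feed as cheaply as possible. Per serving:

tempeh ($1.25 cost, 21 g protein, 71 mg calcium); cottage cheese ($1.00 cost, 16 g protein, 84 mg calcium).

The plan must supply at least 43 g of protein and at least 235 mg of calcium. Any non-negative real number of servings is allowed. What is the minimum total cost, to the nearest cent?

Check every corner: each single food scaled to meet both minima, and each pair solved so both constraints bind.
tempeh only: max(43/21, 235/71) = 3.31 servings → $4.14.
cottage cheese only: max(43/16, 235/84) = 2.798 servings → $2.80.
tempeh + cottage cheese: intersection lies outside the first quadrant.
So the least-cost plan costs $2.80.

$2.80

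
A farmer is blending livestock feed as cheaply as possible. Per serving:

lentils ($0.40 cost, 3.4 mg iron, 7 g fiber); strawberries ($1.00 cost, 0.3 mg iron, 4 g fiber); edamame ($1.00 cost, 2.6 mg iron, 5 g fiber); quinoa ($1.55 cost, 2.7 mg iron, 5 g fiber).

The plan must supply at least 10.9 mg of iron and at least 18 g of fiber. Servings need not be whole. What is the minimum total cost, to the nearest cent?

Minimising a linear cost over {iron ≥ 10.9, fiber ≥ 18, servings ≥ 0} — the optimum is at a vertex, using one or two foods.
lentils only: max(10.9/3.4, 18/7) = 3.206 servings → $1.28.
strawberries only: max(10.9/0.3, 18/4) = 36.33 servings → $36.33.
edamame only: max(10.9/2.6, 18/5) = 4.192 servings → $4.19.
quinoa only: max(10.9/2.7, 18/5) = 4.037 servings → $6.26.
lentils + strawberries with both targets exact would need a negative amount; discard.
lentils + edamame with both targets exact would need a negative amount; discard.
lentils + quinoa: intersection lies outside the first quadrant.
strawberries + edamame: the both-tight solution has a negative serving — not a feasible corner.
strawberries + quinoa: intersection lies outside the first quadrant.
edamame + quinoa: intersection lies outside the first quadrant.
Cheapest feasible corner: $1.28.

$1.28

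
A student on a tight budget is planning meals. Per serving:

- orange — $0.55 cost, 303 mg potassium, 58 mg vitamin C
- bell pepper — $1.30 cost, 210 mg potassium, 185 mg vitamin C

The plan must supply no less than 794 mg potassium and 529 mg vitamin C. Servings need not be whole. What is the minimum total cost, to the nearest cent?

$3.83

A basic optimal solution has at most two foods positive. Try each food alone and each pair with both targets met exactly.
orange only: max(794/303, 529/58) = 9.121 servings → $5.02.
bell pepper only: max(794/210, 529/185) = 3.781 servings → $4.92.
orange + bell pepper with both tight: 0.816 servings and 2.604 servings → $3.83.
So the least-cost plan costs $3.83.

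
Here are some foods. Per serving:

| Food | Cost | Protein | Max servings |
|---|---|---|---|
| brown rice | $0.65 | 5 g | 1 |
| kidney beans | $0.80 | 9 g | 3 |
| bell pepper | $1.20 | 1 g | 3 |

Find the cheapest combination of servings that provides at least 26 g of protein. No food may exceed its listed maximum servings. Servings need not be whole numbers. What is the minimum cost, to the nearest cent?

$2.31

Cost per g of protein: kidney beans $0.0889, brown rice $0.1300, bell pepper $1.2000.
Take 2.889 servings of kidney beans: +26.0 g protein for $2.31 (total $2.31, still need 0.0 g).
Greedy by cheapest-per-g is optimal for a single linear constraint, so the minimum cost is $2.31.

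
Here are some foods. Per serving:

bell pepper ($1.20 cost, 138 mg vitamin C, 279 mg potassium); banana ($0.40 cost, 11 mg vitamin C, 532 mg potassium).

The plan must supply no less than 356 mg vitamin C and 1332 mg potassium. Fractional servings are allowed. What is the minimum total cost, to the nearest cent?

$3.46

Check every corner: each single food scaled to meet both minima, and each pair solved so both constraints bind.
bell pepper only: max(356/138, 1332/279) = 4.774 servings → $5.73.
banana only: max(356/11, 1332/532) = 32.36 servings → $12.95.
bell pepper + banana with both tight: 2.484 servings and 1.201 servings → $3.46.
The minimum over all feasible corners is $3.46.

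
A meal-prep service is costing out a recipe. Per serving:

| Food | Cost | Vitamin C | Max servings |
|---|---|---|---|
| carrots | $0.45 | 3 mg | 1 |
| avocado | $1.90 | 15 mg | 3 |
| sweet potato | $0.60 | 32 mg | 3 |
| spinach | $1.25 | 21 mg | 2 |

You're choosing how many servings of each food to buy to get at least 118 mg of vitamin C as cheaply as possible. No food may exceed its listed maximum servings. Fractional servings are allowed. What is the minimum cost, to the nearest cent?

$3.11

Cost per mg of vitamin C: sweet potato $0.0187, spinach $0.0595, avocado $0.1267, carrots $0.1500.
Take 3 servings of sweet potato: +96.0 mg vitamin C for $1.80 (total $1.80, still need 22.0 mg).
Take 1.048 servings of spinach: +22.0 mg vitamin C for $1.31 (total $3.11, still need 0.0 mg).
Greedy by cheapest-per-mg is optimal for a single linear constraint, so the minimum cost is $3.11.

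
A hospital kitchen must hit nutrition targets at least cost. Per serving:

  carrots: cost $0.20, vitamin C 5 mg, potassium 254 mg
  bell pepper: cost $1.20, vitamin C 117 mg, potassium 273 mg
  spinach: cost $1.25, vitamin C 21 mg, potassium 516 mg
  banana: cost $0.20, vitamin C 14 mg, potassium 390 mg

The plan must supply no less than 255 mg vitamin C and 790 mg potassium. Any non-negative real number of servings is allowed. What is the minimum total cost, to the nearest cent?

This is a tiny linear program; its minimum lies at a vertex of the feasible set. List the vertices and price them.
carrots only: max(255/5, 790/254) = 51 servings → $10.20.
bell pepper only: max(255/117, 790/273) = 2.894 servings → $3.47.
spinach only: max(255/21, 790/516) = 12.14 servings → $15.18.
banana only: max(255/14, 790/390) = 18.21 servings → $3.64.
carrots + bell pepper with both tight: 0.8047 servings and 2.145 servings → $2.74.
carrots + spinach: intersection lies outside the first quadrant.
carrots + banana with both targets exact would need a negative amount; discard.
bell pepper + spinach with both tight: 2.105 servings and 0.4176 servings → $3.05.
bell pepper + banana with both tight: 2.114 servings and 0.5457 servings → $2.65.
spinach + banana: intersection lies outside the first quadrant.
Cheapest feasible corner: $2.65.

$2.65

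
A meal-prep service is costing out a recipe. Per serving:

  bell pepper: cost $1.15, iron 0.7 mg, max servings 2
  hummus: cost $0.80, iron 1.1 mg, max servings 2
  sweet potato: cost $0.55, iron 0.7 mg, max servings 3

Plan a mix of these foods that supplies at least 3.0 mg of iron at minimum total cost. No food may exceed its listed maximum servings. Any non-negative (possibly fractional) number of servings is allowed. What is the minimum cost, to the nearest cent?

$2.23

Cost per mg of iron: hummus $0.7273, sweet potato $0.7857, bell pepper $1.6429.
Take 2 servings of hummus: +2.2 mg iron for $1.60 (total $1.60, still need 0.8 mg).
Take 1.143 servings of sweet potato: +0.8 mg iron for $0.63 (total $2.23, still need 0.0 mg).
Greedy by cheapest-per-mg is optimal for a single linear constraint, so the minimum cost is $2.23.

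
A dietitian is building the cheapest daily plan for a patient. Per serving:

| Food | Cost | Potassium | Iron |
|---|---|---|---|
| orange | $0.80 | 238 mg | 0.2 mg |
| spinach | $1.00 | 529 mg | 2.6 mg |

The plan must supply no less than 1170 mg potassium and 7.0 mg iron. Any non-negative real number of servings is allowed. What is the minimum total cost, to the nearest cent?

This is a tiny linear program; its minimum lies at a vertex of the feasible set. List the vertices and price them.
orange only: max(1170/238, 7.0/0.2) = 35 servings → $28.00.
spinach only: max(1170/529, 7.0/2.6) = 2.692 servings → $2.69.
orange + spinach with both targets exact would need a negative amount; discard.
So the least-cost plan costs $2.69.

$2.69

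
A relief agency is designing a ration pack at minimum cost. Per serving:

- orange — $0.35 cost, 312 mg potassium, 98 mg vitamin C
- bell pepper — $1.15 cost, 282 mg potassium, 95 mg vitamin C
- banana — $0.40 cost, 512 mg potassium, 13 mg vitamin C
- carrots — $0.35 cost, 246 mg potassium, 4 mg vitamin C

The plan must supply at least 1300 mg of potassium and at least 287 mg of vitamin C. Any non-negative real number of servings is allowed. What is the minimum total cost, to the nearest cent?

$1.32

At the optimum either one food covers both requirements or two foods hit both targets exactly; no other combination can be cheaper.
orange only: max(1300/312, 287/98) = 4.167 servings → $1.46.
bell pepper only: max(1300/282, 287/95) = 4.61 servings → $5.30.
banana only: max(1300/512, 287/13) = 22.08 servings → $8.83.
carrots only: max(1300/246, 287/4) = 71.75 servings → $25.11.
orange + bell pepper: intersection lies outside the first quadrant.
orange + banana with both tight: 2.82 servings and 0.8208 servings → $1.32.
orange + carrots with both tight: 2.861 servings and 1.656 servings → $1.58.
bell pepper + banana with both tight: 2.892 servings and 0.9465 servings → $3.70.
bell pepper + carrots with both tight: 2.94 servings and 1.914 servings → $4.05.
banana + carrots: intersection lies outside the first quadrant.
Cheapest feasible corner: $1.32.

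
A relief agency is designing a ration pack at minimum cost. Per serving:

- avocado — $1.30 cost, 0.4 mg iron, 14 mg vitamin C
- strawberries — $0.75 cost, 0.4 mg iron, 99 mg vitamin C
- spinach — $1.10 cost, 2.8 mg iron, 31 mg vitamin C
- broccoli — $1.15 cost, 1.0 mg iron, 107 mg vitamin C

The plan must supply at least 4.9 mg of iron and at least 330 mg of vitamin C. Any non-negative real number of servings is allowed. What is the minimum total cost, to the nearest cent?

$3.65

A basic optimal solution has at most two foods positive. Try each food alone and each pair with both targets met exactly.
avocado only: max(4.9/0.4, 330/14) = 23.57 servings → $30.64.
strawberries only: max(4.9/0.4, 330/99) = 12.25 servings → $9.19.
spinach only: max(4.9/2.8, 330/31) = 10.65 servings → $11.71.
broccoli only: max(4.9/1.0, 330/107) = 4.9 servings → $5.63.
avocado + strawberries with both tight: 10.39 servings and 1.865 servings → $14.90.
avocado + spinach: intersection lies outside the first quadrant.
avocado + broccoli with both tight: 6.747 servings and 2.201 servings → $11.30.
strawberries + spinach with both tight: 2.916 servings and 1.333 servings → $3.65.
strawberries + broccoli: intersection lies outside the first quadrant.
spinach + broccoli with both tight: 0.7234 servings and 2.875 servings → $4.10.
Cheapest feasible corner: $3.65.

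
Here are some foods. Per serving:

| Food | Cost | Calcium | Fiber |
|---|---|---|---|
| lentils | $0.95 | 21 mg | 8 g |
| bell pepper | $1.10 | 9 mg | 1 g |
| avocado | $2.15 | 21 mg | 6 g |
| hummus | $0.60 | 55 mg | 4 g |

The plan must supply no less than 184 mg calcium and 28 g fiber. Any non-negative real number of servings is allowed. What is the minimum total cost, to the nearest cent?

For a min-cost LP with two ≥-constraints, a basic feasible solution has at most two positive variables.
lentils only: max(184/21, 28/8) = 8.762 servings → $8.32.
bell pepper only: max(184/9, 28/1) = 28 servings → $30.80.
avocado only: max(184/21, 28/6) = 8.762 servings → $18.84.
hummus only: max(184/55, 28/4) = 7 servings → $4.20.
lentils + bell pepper with both tight: 1.333 servings and 17.33 servings → $20.33.
lentils + avocado: the both-tight solution has a negative serving — not a feasible corner.
lentils + hummus with both tight: 2.258 servings and 2.483 servings → $3.64.
bell pepper + avocado with both tight: 15.64 servings and 2.061 servings → $21.63.
bell pepper + hummus: intersection lies outside the first quadrant.
avocado + hummus with both tight: 3.268 servings and 2.098 servings → $8.29.
Cheapest feasible corner: $3.64.

$3.64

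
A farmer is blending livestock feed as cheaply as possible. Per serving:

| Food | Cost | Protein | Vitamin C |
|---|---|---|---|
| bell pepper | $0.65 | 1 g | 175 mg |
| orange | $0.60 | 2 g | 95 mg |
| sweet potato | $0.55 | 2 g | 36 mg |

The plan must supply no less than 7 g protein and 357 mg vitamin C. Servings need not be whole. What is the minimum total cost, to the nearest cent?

$2.17

The cheapest plan sits at a corner of the feasible region — with two constraints it uses at most two foods.
bell pepper only: max(7/1, 357/175) = 7 servings → $4.55.
orange only: max(7/2, 357/95) = 3.758 servings → $2.25.
sweet potato only: max(7/2, 357/36) = 9.917 servings → $5.45.
bell pepper + orange with both tight: 0.1922 servings and 3.404 servings → $2.17.
bell pepper + sweet potato with both tight: 1.471 servings and 2.764 servings → $2.48.
orange + sweet potato: the both-tight solution has a negative serving — not a feasible corner.
So the least-cost plan costs $2.17.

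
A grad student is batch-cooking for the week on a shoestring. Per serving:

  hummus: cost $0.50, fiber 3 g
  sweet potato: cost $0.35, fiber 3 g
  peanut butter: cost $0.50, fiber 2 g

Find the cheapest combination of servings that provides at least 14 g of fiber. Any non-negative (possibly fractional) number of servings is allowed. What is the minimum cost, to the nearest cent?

Cost per g of fiber: sweet potato $0.1167, hummus $0.1667, peanut butter $0.2500.
With no serving limits, use only sweet potato: 14 g / 3 g = 4.667 servings × $0.35 = $1.63.

$1.63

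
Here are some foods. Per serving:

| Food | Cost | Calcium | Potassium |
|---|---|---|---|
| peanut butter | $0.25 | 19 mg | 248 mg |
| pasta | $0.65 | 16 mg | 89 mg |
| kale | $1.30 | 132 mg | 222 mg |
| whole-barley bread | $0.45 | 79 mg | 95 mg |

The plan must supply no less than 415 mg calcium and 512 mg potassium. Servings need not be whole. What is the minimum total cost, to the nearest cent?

A basic optimal solution has at most two foods positive. Try each food alone and each pair with both targets met exactly.
peanut butter only: max(415/19, 512/248) = 21.84 servings → $5.46.
pasta only: max(415/16, 512/89) = 25.94 servings → $16.86.
kale only: max(415/132, 512/222) = 3.144 servings → $4.09.
whole-barley bread only: max(415/79, 512/95) = 5.389 servings → $2.43.
peanut butter + pasta: the both-tight solution has a negative serving — not a feasible corner.
peanut butter + kale: the both-tight solution has a negative serving — not a feasible corner.
peanut butter + whole-barley bread with both tight: 0.05751 servings and 5.239 servings → $2.37.
pasta + kale: intersection lies outside the first quadrant.
pasta + whole-barley bread with both tight: 0.1856 servings and 5.216 servings → $2.47.
kale + whole-barley bread with both tight: 0.2047 servings and 4.911 servings → $2.48.
So the least-cost plan costs $2.37.

$2.37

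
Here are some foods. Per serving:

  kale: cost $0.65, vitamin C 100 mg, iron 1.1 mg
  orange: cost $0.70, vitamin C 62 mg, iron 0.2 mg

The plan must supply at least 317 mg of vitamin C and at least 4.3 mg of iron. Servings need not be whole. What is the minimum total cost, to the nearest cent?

$2.54

kale only: max(317/100, 4.3/1.1) = 3.909 servings → $2.54.
orange only: max(317/62, 4.3/0.2) = 21.5 servings → $15.05.
kale + orange with both targets exact would need a negative amount; discard.
So the least-cost plan costs $2.54.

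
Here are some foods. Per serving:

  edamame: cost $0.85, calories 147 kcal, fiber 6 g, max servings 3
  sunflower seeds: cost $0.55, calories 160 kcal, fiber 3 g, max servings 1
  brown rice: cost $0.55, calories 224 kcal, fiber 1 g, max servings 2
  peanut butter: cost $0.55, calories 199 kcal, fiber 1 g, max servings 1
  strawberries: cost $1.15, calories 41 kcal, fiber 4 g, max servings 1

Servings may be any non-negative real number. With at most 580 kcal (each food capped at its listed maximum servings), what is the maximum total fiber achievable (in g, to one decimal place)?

Fiber per kcal: strawberries 0.09756, edamame 0.04082, sunflower seeds 0.01875, peanut butter 0.005025, brown rice 0.004464.
Take 1 serving of strawberries: uses 41 kcal, +4.0 g fiber (running total 4.0 g).
Take 3 servings of edamame: uses 441 kcal, +18.0 g fiber (running total 22.0 g).
Take 0.6125 servings of sunflower seeds: uses 98 kcal, +1.8 g fiber (running total 23.8 g).
Filling greedily by fiber-per-kcal is optimal for one linear limit, giving 23.8 g.

23.8 g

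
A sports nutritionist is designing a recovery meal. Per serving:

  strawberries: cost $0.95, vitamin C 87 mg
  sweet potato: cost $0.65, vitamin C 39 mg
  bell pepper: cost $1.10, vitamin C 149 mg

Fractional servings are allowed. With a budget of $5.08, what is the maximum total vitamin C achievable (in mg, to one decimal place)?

688.1 mg

Vitamin C per dollar: bell pepper 135.5, strawberries 91.58, sweet potato 60.
With no serving limits, spend the whole cost allowance on bell pepper: $5.08 / $1.10 × 149 mg = 688.1 mg.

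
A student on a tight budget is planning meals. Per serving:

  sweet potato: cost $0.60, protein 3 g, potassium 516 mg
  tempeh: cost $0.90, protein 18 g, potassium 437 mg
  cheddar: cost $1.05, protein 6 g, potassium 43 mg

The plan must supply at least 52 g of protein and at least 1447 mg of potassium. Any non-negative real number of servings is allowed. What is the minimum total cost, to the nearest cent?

Check every corner: each single food scaled to meet both minima, and each pair solved so both constraints bind.
sweet potato only: max(52/3, 1447/516) = 17.33 servings → $10.40.
tempeh only: max(52/18, 1447/437) = 3.311 servings → $2.98.
cheddar only: max(52/6, 1447/43) = 33.65 servings → $35.33.
sweet potato + tempeh with both tight: 0.4164 servings and 2.819 servings → $2.79.
sweet potato + cheddar with both tight: 2.173 servings and 7.58 servings → $9.26.
tempeh + cheddar with both targets exact would need a negative amount; discard.
The minimum over all feasible corners is $2.79.

$2.79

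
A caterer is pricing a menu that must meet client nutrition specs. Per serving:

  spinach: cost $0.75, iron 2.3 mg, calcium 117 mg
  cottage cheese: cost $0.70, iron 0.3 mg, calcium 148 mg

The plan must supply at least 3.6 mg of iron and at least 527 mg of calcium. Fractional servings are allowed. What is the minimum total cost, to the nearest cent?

$2.73

spinach only: max(3.6/2.3, 527/117) = 4.504 servings → $3.38.
cottage cheese only: max(3.6/0.3, 527/148) = 12 servings → $8.40.
spinach + cottage cheese with both tight: 1.227 servings and 2.591 servings → $2.73.
Cheapest feasible corner: $2.73.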